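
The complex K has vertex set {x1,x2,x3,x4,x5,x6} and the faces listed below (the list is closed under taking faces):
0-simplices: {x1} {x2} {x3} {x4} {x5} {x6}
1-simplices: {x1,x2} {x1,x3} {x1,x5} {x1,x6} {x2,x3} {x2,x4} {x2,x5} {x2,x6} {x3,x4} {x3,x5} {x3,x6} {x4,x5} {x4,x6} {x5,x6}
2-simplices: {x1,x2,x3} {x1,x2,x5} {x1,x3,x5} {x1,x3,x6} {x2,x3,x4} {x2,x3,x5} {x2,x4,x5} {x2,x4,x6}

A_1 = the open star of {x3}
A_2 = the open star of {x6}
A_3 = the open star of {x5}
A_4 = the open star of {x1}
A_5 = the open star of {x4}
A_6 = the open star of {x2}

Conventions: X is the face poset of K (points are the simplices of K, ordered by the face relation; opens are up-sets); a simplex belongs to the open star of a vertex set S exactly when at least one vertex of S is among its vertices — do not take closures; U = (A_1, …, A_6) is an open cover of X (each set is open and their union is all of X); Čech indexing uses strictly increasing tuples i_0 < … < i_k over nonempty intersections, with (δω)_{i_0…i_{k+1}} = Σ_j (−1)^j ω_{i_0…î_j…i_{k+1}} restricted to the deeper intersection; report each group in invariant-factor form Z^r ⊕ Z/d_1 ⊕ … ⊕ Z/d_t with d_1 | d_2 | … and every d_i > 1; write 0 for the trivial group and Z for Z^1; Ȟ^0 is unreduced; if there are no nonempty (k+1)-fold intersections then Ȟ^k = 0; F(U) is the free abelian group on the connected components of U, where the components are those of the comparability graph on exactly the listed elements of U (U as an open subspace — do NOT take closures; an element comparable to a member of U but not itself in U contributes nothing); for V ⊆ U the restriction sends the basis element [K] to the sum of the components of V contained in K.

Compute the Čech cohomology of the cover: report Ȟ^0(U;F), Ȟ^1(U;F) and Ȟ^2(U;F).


Ȟ^0(U;F) ≅ Z; Ȟ^1(U;F) ≅ Z^2; Ȟ^2(U;F) ≅ Z

cover nerve:
  A1={{x3},{x1,x3},{x2,x3},{x3,x4},{x3,x5},{x3,x6},{x1,x2,x3},{x1,x3,x5},{x1,x3,x6},{x2,x3,x4},{x2,x3,x5}} A2={{x6},{x1,x6},{x2,x6},{x3,x6},{x4,x6},{x5,x6},{x1,x3,x6},{x2,x4,x6}} A3={{x5},{x1,x5},{x2,x5},{x3,x5},{x4,x5},{x5,x6},{x1,x2,x5},{x1,x3,x5},{x2,x3,x5},{x2,x4,x5}} A4={{x1},{x1,x2},{x1,x3},{x1,x5},{x1,x6},{x1,x2,x3},{x1,x2,x5},{x1,x3,x5},{x1,x3,x6}} A5={{x4},{x2,x4},{x3,x4},{x4,x5},{x4,x6},{x2,x3,x4},{x2,x4,x5},{x2,x4,x6}} A6={{x2},{x1,x2},{x2,x3},{x2,x4},{x2,x5},{x2,x6},{x1,x2,x3},{x1,x2,x5},{x2,x3,x4},{x2,x3,x5},{x2,x4,x5},{x2,x4,x6}}
  A12={{x3,x6},{x1,x3,x6}} A13={{x3,x5},{x1,x3,x5},{x2,x3,x5}} A14={{x1,x3},{x1,x2,x3},{x1,x3,x5},{x1,x3,x6}} A15={{x3,x4},{x2,x3,x4}} A16={{x2,x3},{x1,x2,x3},{x2,x3,x4},{x2,x3,x5}} A23={{x5,x6}} A24={{x1,x6},{x1,x3,x6}} A25={{x4,x6},{x2,x4,x6}} A26={{x2,x6},{x2,x4,x6}} A34={{x1,x5},{x1,x2,x5},{x1,x3,x5}} A35={{x4,x5},{x2,x4,x5}} A36={{x2,x5},{x1,x2,x5},{x2,x3,x5},{x2,x4,x5}} A46={{x1,x2},{x1,x2,x3},{x1,x2,x5}} A56={{x2,x4},{x2,x3,x4},{x2,x4,x5},{x2,x4,x6}}
  A124={{x1,x3,x6}} A134={{x1,x3,x5}} A136={{x2,x3,x5}} A146={{x1,x2,x3}} A156={{x2,x3,x4}} A256={{x2,x4,x6}} A346={{x1,x2,x5}} A356={{x2,x4,x5}}
components per intersection:
  A1: {{x3},{x1,x3},{x2,x3},{x3,x4},{x3,x5},{x3,x6},{x1,x2,x3},{x1,x3,x5},{x1,x3,x6},{x2,x3,x4},{x2,x3,x5}}
  A2: {{x6},{x1,x6},{x2,x6},{x3,x6},{x4,x6},{x5,x6},{x1,x3,x6},{x2,x4,x6}}
  A3: {{x5},{x1,x5},{x2,x5},{x3,x5},{x4,x5},{x5,x6},{x1,x2,x5},{x1,x3,x5},{x2,x3,x5},{x2,x4,x5}}
  A4: {{x1},{x1,x2},{x1,x3},{x1,x5},{x1,x6},{x1,x2,x3},{x1,x2,x5},{x1,x3,x5},{x1,x3,x6}}
  A5: {{x4},{x2,x4},{x3,x4},{x4,x5},{x4,x6},{x2,x3,x4},{x2,x4,x5},{x2,x4,x6}}
  A6: {{x2},{x1,x2},{x2,x3},{x2,x4},{x2,x5},{x2,x6},{x1,x2,x3},{x1,x2,x5},{x2,x3,x4},{x2,x3,x5},{x2,x4,x5},{x2,x4,x6}}
  A12: {{x3,x6},{x1,x3,x6}}
  A13: {{x3,x5},{x1,x3,x5},{x2,x3,x5}}
  A14: {{x1,x3},{x1,x2,x3},{x1,x3,x5},{x1,x3,x6}}
  A15: {{x3,x4},{x2,x3,x4}}
  A16: {{x2,x3},{x1,x2,x3},{x2,x3,x4},{x2,x3,x5}}
  A23: {{x5,x6}}
  A24: {{x1,x6},{x1,x3,x6}}
  A25: {{x4,x6},{x2,x4,x6}}
  A26: {{x2,x6},{x2,x4,x6}}
  A34: {{x1,x5},{x1,x2,x5},{x1,x3,x5}}
  A35: {{x4,x5},{x2,x4,x5}}
  A36: {{x2,x5},{x1,x2,x5},{x2,x3,x5},{x2,x4,x5}}
  A46: {{x1,x2},{x1,x2,x3},{x1,x2,x5}}
  A56: {{x2,x4},{x2,x3,x4},{x2,x4,x5},{x2,x4,x6}}
  A124: {{x1,x3,x6}}
  A134: {{x1,x3,x5}}
  A136: {{x2,x3,x5}}
  A146: {{x1,x2,x3}}
  A156: {{x2,x3,x4}}
  A256: {{x2,x4,x6}}
  A346: {{x1,x2,x5}}
  A356: {{x2,x4,x5}}
C dims 6,14,8; δ0: rk 5, SNF 1^5; δ1: rk 7, SNF 1^7
Ȟ^0: (6−5)−0=1 ⇒ Z
Ȟ^1: (14−7)−5=2 ⇒ Z^2
Ȟ^2: (8−0)−7=1 ⇒ Z


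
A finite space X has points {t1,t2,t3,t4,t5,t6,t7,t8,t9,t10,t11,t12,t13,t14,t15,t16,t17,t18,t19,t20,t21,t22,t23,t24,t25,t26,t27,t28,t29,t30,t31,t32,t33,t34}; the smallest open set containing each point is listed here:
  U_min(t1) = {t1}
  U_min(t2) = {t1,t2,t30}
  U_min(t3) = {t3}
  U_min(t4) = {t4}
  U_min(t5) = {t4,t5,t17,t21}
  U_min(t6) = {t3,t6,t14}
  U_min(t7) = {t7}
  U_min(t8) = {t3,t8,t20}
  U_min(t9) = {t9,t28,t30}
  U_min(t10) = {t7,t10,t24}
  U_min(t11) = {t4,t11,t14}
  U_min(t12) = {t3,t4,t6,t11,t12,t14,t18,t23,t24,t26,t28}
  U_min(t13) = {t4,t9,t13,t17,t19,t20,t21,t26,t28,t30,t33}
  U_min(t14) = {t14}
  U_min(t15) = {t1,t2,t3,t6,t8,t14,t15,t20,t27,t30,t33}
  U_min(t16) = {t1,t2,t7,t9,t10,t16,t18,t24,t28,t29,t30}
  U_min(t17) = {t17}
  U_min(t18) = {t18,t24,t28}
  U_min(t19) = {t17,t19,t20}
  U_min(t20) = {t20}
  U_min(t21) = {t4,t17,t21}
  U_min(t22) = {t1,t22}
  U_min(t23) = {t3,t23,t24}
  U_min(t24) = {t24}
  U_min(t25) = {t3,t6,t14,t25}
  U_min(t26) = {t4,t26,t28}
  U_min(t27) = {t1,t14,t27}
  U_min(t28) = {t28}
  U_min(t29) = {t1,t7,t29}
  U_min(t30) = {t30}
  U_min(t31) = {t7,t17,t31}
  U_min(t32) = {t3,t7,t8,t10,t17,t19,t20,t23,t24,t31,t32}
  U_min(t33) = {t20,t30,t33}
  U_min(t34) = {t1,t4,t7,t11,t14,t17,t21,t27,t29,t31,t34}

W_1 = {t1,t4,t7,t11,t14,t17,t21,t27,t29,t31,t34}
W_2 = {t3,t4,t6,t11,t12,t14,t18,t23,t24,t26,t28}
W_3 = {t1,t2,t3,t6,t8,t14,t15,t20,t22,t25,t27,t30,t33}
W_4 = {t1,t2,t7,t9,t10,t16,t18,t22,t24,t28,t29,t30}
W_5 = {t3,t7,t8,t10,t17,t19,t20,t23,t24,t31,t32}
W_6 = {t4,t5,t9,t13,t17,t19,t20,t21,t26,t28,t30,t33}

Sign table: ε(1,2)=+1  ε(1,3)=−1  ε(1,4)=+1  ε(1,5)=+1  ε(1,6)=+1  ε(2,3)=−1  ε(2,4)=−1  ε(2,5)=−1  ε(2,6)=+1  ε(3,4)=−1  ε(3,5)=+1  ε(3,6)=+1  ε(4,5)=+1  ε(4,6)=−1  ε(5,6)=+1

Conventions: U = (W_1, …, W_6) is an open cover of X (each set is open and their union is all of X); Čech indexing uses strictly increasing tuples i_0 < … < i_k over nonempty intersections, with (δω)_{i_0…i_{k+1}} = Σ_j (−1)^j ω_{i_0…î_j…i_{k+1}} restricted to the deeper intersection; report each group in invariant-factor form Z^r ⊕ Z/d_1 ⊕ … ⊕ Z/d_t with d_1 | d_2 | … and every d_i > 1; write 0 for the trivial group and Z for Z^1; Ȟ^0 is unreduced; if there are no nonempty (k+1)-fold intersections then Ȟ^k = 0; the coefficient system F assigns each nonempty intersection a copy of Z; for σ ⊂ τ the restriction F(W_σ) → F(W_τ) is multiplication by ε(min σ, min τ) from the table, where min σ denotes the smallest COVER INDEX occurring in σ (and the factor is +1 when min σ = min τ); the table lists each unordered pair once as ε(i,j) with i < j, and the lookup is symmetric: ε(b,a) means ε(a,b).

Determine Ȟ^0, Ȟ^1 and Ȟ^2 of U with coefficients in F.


Ȟ^0(U;F) ≅ 0, Ȟ^1(U;F) ≅ Z/2 and Ȟ^2(U;F) ≅ Z

nerve simplices:
  W12={t4,t11,t14} W13={t1,t14,t27} W14={t1,t7,t29} W15={t7,t17,t31} W16={t4,t17,t21} W23={t3,t6,t14} W24={t18,t24,t28} W25={t3,t23,t24} W26={t4,t26,t28} W34={t1,t2,t22,t30} W35={t3,t8,t20} W36={t20,t30,t33} W45={t7,t10,t24} W46={t9,t28,t30} W56={t17,t19,t20}
  W123={t14} W126={t4} W134={t1} W145={t7} W156={t17} W235={t3} W245={t24} W246={t28} W346={t30} W356={t20}
C dims 6,15,10; δ0: rk 6, SNF 1^5·2; δ1: rk 9, SNF 1^9
degree 0: 6−6−0 = 0 → Ȟ^0 ≅ 0
degree 1: 15−9−6 = 0 plus torsion [2] → Ȟ^1 ≅ Z/2
degree 2: 10−0−9 = 1 → Ȟ^2 ≅ Z


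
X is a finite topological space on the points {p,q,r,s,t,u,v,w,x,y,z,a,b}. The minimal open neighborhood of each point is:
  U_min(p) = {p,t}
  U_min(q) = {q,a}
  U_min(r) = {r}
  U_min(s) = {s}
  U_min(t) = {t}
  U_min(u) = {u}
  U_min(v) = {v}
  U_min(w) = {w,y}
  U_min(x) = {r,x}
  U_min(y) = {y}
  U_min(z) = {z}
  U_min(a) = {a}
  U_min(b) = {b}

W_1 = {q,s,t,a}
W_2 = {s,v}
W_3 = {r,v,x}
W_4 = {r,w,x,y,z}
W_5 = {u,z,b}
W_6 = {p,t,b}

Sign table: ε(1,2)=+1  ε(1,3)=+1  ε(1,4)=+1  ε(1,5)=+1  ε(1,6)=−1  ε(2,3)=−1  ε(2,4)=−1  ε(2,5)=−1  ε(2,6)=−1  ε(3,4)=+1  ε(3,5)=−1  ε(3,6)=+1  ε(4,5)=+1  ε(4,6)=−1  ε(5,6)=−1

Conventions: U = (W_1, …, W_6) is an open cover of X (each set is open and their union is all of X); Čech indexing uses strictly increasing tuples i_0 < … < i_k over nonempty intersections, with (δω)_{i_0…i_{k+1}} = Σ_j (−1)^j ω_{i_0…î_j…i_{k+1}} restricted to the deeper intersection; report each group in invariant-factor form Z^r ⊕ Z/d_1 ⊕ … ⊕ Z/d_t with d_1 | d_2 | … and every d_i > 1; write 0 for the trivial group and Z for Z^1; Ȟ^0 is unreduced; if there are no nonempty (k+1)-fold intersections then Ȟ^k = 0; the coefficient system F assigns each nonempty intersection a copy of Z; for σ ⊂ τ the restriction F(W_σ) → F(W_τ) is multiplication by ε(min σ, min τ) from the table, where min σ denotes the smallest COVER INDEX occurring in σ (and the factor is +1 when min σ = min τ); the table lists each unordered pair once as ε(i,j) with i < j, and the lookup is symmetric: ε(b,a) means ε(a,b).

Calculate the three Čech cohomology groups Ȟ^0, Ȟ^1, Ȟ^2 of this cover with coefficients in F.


intersection data:
  W12={s} W16={t} W23={v} W34={r,x} W45={z} W56={b}
C dims 6,6; δ0: rk 6, SNF 1^5·2
Ȟ^0 = (6 − 6) − 0 = 0, so Ȟ^0 ≅ 0
Ȟ^1 = (6 − 0) − 6 = 0 plus torsion [2], so Ȟ^1 ≅ Z/2
Ȟ^2 = (0 − 0) − 0 = 0, so Ȟ^2 ≅ 0

Ȟ^0 = 0; Ȟ^1 = Z/2; Ȟ^2 = 0


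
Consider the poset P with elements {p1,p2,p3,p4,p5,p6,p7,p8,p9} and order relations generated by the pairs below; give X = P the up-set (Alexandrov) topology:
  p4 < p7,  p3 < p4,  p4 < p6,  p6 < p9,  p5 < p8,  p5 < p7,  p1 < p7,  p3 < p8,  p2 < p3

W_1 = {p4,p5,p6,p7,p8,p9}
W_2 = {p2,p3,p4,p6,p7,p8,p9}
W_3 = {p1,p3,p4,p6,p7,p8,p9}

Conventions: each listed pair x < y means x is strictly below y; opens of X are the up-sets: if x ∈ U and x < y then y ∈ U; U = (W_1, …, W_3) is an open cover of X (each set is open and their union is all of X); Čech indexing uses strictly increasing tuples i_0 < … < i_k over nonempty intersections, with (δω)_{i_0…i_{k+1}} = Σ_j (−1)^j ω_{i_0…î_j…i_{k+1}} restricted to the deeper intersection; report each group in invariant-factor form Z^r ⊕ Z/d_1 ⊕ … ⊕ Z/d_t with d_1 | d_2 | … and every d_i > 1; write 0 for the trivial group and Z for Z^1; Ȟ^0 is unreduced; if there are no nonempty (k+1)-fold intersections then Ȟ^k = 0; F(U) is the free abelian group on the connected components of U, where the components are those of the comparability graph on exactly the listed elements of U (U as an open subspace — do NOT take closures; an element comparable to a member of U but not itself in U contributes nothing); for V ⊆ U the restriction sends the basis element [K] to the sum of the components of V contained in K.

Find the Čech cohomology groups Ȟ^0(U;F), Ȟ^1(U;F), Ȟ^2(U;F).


nonempty overlaps:
  W12={p4,p6,p7,p8,p9} W13={p4,p6,p7,p8,p9} W23={p3,p4,p6,p7,p8,p9}
  W123={p4,p6,p7,p8,p9}
components per intersection:
  W1: {p4,p5,p6,p7,p8,p9}
  W2: {p2,p3,p4,p6,p7,p8,p9}
  W3: {p1,p3,p4,p6,p7,p8,p9}
  W12: {p4,p6,p7,p9} {p8}
  W13: {p4,p6,p7,p9} {p8}
  W23: {p3,p4,p6,p7,p8,p9}
  W123: {p4,p6,p7,p9} {p8}
C dims 3,5,2; δ0: rk 2, SNF 1^2; δ1: rk 2, SNF 1^2
degree 0: 3−2−0 = 1 → Ȟ^0 ≅ Z
degree 1: 5−2−2 = 1 → Ȟ^1 ≅ Z
degree 2: 2−0−2 = 0 → Ȟ^2 ≅ 0

Ȟ^0 = Z, Ȟ^1 = Z, Ȟ^2 = 0


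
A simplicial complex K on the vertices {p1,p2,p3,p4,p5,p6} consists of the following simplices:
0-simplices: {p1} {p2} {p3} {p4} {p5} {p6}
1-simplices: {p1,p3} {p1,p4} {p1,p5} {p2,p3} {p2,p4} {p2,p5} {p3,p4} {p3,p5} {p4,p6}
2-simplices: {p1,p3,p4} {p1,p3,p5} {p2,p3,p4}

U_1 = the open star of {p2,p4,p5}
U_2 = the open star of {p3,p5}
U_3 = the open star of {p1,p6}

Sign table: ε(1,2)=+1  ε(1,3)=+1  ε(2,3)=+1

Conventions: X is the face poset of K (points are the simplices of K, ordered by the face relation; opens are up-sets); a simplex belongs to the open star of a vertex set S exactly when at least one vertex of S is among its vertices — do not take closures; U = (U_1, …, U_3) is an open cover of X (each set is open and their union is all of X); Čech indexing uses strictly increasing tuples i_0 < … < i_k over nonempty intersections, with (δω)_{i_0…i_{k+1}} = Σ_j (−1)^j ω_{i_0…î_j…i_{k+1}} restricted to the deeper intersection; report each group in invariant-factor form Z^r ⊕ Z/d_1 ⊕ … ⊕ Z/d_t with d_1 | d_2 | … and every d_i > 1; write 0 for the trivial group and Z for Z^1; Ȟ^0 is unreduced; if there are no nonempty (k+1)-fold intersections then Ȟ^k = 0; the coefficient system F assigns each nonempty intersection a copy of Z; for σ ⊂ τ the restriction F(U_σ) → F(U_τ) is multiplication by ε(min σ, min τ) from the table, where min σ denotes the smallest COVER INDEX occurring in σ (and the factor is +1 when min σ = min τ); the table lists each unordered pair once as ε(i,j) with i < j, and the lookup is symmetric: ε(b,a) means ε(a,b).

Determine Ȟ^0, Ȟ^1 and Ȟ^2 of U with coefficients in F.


Ȟ^0 ≅ Z; Ȟ^1 ≅ 0; Ȟ^2 ≅ 0

intersection data:
  U1={{p2},{p4},{p5},{p1,p4},{p1,p5},{p2,p3},{p2,p4},{p2,p5},{p3,p4},{p3,p5},{p4,p6},{p1,p3,p4},{p1,p3,p5},{p2,p3,p4}} U2={{p3},{p5},{p1,p3},{p1,p5},{p2,p3},{p2,p5},{p3,p4},{p3,p5},{p1,p3,p4},{p1,p3,p5},{p2,p3,p4}} U3={{p1},{p6},{p1,p3},{p1,p4},{p1,p5},{p4,p6},{p1,p3,p4},{p1,p3,p5}}
  U12={{p5},{p1,p5},{p2,p3},{p2,p5},{p3,p4},{p3,p5},{p1,p3,p4},{p1,p3,p5},{p2,p3,p4}} U13={{p1,p4},{p1,p5},{p4,p6},{p1,p3,p4},{p1,p3,p5}} U23={{p1,p3},{p1,p5},{p1,p3,p4},{p1,p3,p5}}
  U123={{p1,p5},{p1,p3,p4},{p1,p3,p5}}
C dims 3,3,1; δ0: rk 2, SNF 1^2; δ1: rk 1, SNF 1^1
Ȟ^0 = (3 − 2) − 0 = 1, so Ȟ^0 ≅ Z
Ȟ^1 = (3 − 1) − 2 = 0, so Ȟ^1 ≅ 0
Ȟ^2 = (1 − 0) − 1 = 0, so Ȟ^2 ≅ 0


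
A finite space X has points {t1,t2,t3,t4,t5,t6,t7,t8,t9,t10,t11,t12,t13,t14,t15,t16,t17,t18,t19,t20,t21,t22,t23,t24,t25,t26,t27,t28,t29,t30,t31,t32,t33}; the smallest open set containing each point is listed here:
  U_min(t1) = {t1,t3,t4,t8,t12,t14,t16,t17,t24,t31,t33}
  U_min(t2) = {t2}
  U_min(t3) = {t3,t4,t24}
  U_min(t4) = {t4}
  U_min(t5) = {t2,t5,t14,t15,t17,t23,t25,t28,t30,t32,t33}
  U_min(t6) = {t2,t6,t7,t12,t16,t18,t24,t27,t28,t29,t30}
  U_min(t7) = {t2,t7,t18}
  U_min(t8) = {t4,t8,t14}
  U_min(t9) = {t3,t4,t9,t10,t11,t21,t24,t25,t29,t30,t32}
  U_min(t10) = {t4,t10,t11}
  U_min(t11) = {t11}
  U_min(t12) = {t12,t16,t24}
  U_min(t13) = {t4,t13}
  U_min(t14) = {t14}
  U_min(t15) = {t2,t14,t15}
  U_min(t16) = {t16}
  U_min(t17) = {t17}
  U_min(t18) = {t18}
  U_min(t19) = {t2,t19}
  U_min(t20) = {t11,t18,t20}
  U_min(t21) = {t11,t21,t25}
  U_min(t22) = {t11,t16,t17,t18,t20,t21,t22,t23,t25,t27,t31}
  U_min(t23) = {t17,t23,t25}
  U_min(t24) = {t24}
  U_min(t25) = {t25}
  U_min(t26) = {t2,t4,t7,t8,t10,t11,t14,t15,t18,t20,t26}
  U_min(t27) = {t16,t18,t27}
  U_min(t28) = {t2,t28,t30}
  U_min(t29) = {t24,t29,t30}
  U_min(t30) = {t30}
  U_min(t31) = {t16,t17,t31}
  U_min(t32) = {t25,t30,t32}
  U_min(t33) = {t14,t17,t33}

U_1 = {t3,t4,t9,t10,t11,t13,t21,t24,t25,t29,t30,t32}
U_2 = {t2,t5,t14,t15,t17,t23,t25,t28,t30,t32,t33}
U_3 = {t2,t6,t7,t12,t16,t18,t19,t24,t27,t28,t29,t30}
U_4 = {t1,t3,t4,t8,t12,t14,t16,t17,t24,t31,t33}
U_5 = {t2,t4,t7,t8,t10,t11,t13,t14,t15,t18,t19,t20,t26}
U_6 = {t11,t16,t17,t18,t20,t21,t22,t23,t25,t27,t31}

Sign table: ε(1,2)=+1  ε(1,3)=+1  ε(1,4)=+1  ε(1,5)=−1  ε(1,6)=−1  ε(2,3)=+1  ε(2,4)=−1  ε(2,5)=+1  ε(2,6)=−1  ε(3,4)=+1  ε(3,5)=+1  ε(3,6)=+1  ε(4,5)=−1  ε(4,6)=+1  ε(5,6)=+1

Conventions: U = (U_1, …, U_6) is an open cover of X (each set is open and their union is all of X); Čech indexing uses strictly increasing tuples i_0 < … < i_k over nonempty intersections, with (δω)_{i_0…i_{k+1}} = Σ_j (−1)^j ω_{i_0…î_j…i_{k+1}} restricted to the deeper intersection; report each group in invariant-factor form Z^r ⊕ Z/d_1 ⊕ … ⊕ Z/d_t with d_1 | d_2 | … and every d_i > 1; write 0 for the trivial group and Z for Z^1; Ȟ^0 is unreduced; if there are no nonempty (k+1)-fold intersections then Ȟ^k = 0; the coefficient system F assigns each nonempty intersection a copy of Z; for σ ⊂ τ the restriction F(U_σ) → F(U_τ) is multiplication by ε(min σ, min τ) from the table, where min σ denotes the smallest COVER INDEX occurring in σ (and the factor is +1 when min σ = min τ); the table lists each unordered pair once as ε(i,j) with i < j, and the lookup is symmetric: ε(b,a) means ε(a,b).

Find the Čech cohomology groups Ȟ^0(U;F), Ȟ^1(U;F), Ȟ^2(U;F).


nonempty intersections:
  U12={t25,t30,t32} U13={t24,t29,t30} U14={t3,t4,t24} U15={t4,t10,t11,t13} U16={t11,t21,t25} U23={t2,t28,t30} U24={t14,t17,t33} U25={t2,t14,t15} U26={t17,t23,t25} U34={t12,t16,t24} U35={t2,t7,t18,t19} U36={t16,t18,t27} U45={t4,t8,t14} U46={t16,t17,t31} U56={t11,t18,t20}
  U123={t30} U126={t25} U134={t24} U145={t4} U156={t11} U235={t2} U245={t14} U246={t17} U346={t16} U356={t18}
C dims 6,15,10; δ0: rk 6, SNF 1^5·2; δ1: rk 9, SNF 1^9
Ȟ^0: (6−6)−0=0 ⇒ 0
Ȟ^1: (15−9)−6=0 plus torsion [2] ⇒ Z/2
Ȟ^2: (10−0)−9=1 ⇒ Z

Ȟ^0 = 0,  Ȟ^1 = Z/2,  Ȟ^2 = Z


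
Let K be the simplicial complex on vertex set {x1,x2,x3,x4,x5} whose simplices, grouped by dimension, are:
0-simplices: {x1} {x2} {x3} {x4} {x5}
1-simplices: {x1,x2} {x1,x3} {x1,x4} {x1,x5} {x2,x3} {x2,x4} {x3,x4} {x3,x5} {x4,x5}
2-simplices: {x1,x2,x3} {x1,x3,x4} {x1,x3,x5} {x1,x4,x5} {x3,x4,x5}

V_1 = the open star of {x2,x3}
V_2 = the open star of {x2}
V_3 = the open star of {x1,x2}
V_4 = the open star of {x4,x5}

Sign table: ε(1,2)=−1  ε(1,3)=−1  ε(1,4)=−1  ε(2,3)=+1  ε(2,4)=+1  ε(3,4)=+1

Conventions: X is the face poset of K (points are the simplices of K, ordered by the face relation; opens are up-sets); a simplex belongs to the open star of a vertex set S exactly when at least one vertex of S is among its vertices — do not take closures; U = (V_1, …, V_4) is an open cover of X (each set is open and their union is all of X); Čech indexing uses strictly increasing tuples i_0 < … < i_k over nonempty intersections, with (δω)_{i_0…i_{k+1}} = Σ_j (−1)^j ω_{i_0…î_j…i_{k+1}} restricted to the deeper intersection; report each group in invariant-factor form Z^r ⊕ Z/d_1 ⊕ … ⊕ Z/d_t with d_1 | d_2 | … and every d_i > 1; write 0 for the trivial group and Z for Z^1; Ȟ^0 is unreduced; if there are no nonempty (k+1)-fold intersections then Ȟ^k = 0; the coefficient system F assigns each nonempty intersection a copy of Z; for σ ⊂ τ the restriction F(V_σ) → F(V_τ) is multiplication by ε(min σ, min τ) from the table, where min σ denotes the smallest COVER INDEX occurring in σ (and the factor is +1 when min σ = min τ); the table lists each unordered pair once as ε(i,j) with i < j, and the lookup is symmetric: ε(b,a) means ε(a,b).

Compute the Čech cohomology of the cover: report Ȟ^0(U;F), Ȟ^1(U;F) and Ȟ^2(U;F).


Ȟ^0(U;F) ≅ Z,  Ȟ^1(U;F) ≅ 0,  Ȟ^2(U;F) ≅ 0

nerve simplices:
  V1={{x2},{x3},{x1,x2},{x1,x3},{x2,x3},{x2,x4},{x3,x4},{x3,x5},{x1,x2,x3},{x1,x3,x4},{x1,x3,x5},{x3,x4,x5}} V2={{x2},{x1,x2},{x2,x3},{x2,x4},{x1,x2,x3}} V3={{x1},{x2},{x1,x2},{x1,x3},{x1,x4},{x1,x5},{x2,x3},{x2,x4},{x1,x2,x3},{x1,x3,x4},{x1,x3,x5},{x1,x4,x5}} V4={{x4},{x5},{x1,x4},{x1,x5},{x2,x4},{x3,x4},{x3,x5},{x4,x5},{x1,x3,x4},{x1,x3,x5},{x1,x4,x5},{x3,x4,x5}}
  V12={{x2},{x1,x2},{x2,x3},{x2,x4},{x1,x2,x3}} V13={{x2},{x1,x2},{x1,x3},{x2,x3},{x2,x4},{x1,x2,x3},{x1,x3,x4},{x1,x3,x5}} V14={{x2,x4},{x3,x4},{x3,x5},{x1,x3,x4},{x1,x3,x5},{x3,x4,x5}} V23={{x2},{x1,x2},{x2,x3},{x2,x4},{x1,x2,x3}} V24={{x2,x4}} V34={{x1,x4},{x1,x5},{x2,x4},{x1,x3,x4},{x1,x3,x5},{x1,x4,x5}}
  V123={{x2},{x1,x2},{x2,x3},{x2,x4},{x1,x2,x3}} V124={{x2,x4}} V134={{x2,x4},{x1,x3,x4},{x1,x3,x5}} V234={{x2,x4}}
  V1234={{x2,x4}}
C dims 4,6,4,1; δ0: rk 3, SNF 1^3; δ1: rk 3, SNF 1^3; δ2: rk 1, SNF 1^1
degree 0: 4−3−0 = 1 → Ȟ^0 ≅ Z
degree 1: 6−3−3 = 0 → Ȟ^1 ≅ 0
degree 2: 4−1−3 = 0 → Ȟ^2 ≅ 0


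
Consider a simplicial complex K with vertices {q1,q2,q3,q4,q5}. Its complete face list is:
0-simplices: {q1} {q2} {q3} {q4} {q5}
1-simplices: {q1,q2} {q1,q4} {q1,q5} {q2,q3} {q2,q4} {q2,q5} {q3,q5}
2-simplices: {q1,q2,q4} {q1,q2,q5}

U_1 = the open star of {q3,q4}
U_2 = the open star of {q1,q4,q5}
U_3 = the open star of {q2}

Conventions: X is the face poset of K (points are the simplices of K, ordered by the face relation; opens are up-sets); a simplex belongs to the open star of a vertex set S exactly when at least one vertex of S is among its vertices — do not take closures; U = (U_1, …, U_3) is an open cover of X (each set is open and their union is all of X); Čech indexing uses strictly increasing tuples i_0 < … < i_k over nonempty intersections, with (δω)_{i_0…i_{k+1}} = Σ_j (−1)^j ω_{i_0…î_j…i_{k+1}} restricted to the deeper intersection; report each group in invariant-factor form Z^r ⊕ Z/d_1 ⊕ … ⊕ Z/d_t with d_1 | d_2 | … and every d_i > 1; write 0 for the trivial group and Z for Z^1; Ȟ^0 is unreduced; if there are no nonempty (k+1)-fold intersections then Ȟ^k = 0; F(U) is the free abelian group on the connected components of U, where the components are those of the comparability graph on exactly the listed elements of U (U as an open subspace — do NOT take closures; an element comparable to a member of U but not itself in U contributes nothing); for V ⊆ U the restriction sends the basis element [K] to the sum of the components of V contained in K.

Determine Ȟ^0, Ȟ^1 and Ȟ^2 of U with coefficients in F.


Ȟ^0 ≅ Z,  Ȟ^1 ≅ Z,  Ȟ^2 ≅ 0

intersection data:
  U1={{q3},{q4},{q1,q4},{q2,q3},{q2,q4},{q3,q5},{q1,q2,q4}} U2={{q1},{q4},{q5},{q1,q2},{q1,q4},{q1,q5},{q2,q4},{q2,q5},{q3,q5},{q1,q2,q4},{q1,q2,q5}} U3={{q2},{q1,q2},{q2,q3},{q2,q4},{q2,q5},{q1,q2,q4},{q1,q2,q5}}
  U12={{q4},{q1,q4},{q2,q4},{q3,q5},{q1,q2,q4}} U13={{q2,q3},{q2,q4},{q1,q2,q4}} U23={{q1,q2},{q2,q4},{q2,q5},{q1,q2,q4},{q1,q2,q5}}
  U123={{q2,q4},{q1,q2,q4}}
components per intersection:
  U1: {{q3},{q2,q3},{q3,q5}} {{q4},{q1,q4},{q2,q4},{q1,q2,q4}}
  U2: {{q1},{q4},{q5},{q1,q2},{q1,q4},{q1,q5},{q2,q4},{q2,q5},{q3,q5},{q1,q2,q4},{q1,q2,q5}}
  U3: {{q2},{q1,q2},{q2,q3},{q2,q4},{q2,q5},{q1,q2,q4},{q1,q2,q5}}
  U12: {{q4},{q1,q4},{q2,q4},{q1,q2,q4}} {{q3,q5}}
  U13: {{q2,q3}} {{q2,q4},{q1,q2,q4}}
  U23: {{q1,q2},{q2,q4},{q2,q5},{q1,q2,q4},{q1,q2,q5}}
  U123: {{q2,q4},{q1,q2,q4}}
C dims 4,5,1; δ0: rk 3, SNF 1^3; δ1: rk 1, SNF 1^1
Ȟ^0 = (4 − 3) − 0 = 1, so Ȟ^0 ≅ Z
Ȟ^1 = (5 − 1) − 3 = 1, so Ȟ^1 ≅ Z
Ȟ^2 = (1 − 0) − 1 = 0, so Ȟ^2 ≅ 0


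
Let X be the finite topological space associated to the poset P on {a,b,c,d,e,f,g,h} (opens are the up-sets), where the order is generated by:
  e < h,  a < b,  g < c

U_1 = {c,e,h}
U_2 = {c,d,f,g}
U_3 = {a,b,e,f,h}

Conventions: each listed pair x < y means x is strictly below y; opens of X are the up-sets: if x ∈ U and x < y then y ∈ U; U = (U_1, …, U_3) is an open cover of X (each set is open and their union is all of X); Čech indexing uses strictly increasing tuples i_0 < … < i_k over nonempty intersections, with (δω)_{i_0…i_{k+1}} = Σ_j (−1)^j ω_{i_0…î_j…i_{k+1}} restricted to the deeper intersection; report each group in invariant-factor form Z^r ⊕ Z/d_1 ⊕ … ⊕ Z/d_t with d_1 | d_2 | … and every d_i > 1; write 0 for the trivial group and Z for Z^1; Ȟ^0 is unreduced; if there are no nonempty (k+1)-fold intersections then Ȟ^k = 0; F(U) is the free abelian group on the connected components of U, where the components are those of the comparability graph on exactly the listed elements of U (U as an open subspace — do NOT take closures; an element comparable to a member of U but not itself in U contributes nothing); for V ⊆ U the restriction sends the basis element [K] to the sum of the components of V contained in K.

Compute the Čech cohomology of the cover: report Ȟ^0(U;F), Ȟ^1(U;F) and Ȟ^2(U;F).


cover nerve:
  U12={c} U13={e,h} U23={f}
components per intersection:
  U1: {c} {e,h}
  U2: {c,g} {d} {f}
  U3: {a,b} {e,h} {f}
  U12: {c}
  U13: {e,h}
  U23: {f}
C dims 8,3; δ0: rk 3, SNF 1^3
Ȟ^0: (8−3)−0=5 ⇒ Z^5
Ȟ^1: (3−0)−3=0 ⇒ 0
Ȟ^2: (0−0)−0=0 ⇒ 0

Ȟ^0 ≅ Z^5, Ȟ^1 ≅ 0 and Ȟ^2 ≅ 0


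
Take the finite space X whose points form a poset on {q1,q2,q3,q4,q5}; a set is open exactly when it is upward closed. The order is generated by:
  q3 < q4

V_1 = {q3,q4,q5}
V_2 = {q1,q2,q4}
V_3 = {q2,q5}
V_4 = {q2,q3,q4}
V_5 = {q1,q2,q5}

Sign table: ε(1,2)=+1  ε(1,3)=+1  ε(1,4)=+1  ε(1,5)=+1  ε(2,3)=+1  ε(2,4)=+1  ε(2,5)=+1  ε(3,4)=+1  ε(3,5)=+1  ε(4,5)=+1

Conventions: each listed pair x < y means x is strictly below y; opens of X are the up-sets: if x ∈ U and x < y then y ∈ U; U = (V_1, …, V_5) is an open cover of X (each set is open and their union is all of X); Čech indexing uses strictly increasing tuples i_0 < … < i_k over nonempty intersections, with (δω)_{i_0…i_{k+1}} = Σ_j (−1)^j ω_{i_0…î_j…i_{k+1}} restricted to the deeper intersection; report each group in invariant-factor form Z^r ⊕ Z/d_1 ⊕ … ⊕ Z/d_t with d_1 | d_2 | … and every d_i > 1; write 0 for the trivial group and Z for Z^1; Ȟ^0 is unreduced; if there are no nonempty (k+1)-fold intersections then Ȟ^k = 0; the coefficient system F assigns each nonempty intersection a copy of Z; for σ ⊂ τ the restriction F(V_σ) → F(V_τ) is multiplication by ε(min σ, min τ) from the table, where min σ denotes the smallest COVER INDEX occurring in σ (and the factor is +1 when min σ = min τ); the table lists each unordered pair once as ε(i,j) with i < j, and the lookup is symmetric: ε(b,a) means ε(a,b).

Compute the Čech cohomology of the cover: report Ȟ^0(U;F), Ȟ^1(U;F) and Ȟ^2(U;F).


nerve simplices:
  V12={q4} V13={q5} V14={q3,q4} V15={q5} V23={q2} V24={q2,q4} V25={q1,q2} V34={q2} V35={q2,q5} V45={q2}
  V124={q4} V135={q5} V234={q2} V235={q2} V245={q2} V345={q2}
  V2345={q2}
C dims 5,10,6,1; δ0: rk 4, SNF 1^4; δ1: rk 5, SNF 1^5; δ2: rk 1, SNF 1^1
degree 0: 5−4−0 = 1 → Ȟ^0 ≅ Z
degree 1: 10−5−4 = 1 → Ȟ^1 ≅ Z
degree 2: 6−1−5 = 0 → Ȟ^2 ≅ 0

Ȟ^0(U;F) ≅ Z,  Ȟ^1(U;F) ≅ Z,  Ȟ^2(U;F) ≅ 0


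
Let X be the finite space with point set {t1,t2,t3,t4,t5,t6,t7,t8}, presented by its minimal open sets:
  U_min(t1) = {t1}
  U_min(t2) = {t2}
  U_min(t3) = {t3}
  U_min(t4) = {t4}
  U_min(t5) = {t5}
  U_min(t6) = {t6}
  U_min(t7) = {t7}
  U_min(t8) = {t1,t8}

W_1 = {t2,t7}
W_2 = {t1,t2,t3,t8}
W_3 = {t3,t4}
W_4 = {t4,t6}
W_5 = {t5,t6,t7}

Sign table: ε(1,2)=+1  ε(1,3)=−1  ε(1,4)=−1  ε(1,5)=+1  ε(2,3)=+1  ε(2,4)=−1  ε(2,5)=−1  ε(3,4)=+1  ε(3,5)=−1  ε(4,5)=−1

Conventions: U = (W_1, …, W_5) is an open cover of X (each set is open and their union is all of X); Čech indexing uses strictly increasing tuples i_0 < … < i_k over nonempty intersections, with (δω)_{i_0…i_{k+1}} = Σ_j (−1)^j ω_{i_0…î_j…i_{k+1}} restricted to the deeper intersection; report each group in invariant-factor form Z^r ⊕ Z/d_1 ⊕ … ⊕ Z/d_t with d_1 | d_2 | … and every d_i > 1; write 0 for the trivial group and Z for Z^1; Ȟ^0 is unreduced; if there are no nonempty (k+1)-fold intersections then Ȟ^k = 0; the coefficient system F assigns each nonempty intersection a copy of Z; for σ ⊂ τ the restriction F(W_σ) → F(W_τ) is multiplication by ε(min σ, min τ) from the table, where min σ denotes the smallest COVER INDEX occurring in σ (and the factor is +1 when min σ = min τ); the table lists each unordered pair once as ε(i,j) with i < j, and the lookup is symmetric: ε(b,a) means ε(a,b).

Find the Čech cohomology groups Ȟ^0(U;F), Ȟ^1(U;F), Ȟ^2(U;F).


nonempty intersections:
  W12={t2} W15={t7} W23={t3} W34={t4} W45={t6}
C dims 5,5; δ0: rk 5, SNF 1^4·2
Ȟ^0: (5−5)−0=0 ⇒ 0
Ȟ^1: (5−0)−5=0 plus torsion [2] ⇒ Z/2
Ȟ^2: (0−0)−0=0 ⇒ 0

Ȟ^0 = 0, Ȟ^1 = Z/2 and Ȟ^2 = 0


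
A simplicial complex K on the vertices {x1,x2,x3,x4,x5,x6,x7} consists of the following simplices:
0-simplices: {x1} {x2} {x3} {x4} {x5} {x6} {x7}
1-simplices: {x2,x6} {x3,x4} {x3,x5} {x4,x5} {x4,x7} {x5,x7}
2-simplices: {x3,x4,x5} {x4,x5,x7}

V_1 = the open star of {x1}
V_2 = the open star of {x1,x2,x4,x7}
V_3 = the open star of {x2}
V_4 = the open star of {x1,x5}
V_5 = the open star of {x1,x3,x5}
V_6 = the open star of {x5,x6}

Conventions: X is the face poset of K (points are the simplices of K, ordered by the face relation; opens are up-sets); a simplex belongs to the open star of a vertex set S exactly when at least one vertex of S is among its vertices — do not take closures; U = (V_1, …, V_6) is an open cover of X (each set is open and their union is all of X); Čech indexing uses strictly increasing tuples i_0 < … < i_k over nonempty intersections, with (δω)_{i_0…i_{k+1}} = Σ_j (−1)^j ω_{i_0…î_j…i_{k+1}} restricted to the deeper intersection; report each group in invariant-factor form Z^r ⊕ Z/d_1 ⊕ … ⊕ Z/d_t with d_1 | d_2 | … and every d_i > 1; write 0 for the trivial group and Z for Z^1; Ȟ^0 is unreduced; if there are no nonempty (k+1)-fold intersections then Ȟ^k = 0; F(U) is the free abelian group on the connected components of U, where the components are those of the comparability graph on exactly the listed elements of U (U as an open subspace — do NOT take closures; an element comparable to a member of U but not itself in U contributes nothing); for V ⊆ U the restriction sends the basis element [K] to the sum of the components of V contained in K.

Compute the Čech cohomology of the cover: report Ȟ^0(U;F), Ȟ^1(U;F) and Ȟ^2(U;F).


nerve simplices:
  V1={{x1}} V2={{x1},{x2},{x4},{x7},{x2,x6},{x3,x4},{x4,x5},{x4,x7},{x5,x7},{x3,x4,x5},{x4,x5,x7}} V3={{x2},{x2,x6}} V4={{x1},{x5},{x3,x5},{x4,x5},{x5,x7},{x3,x4,x5},{x4,x5,x7}} V5={{x1},{x3},{x5},{x3,x4},{x3,x5},{x4,x5},{x5,x7},{x3,x4,x5},{x4,x5,x7}} V6={{x5},{x6},{x2,x6},{x3,x5},{x4,x5},{x5,x7},{x3,x4,x5},{x4,x5,x7}}
  V12={{x1}} V14={{x1}} V15={{x1}} V23={{x2},{x2,x6}} V24={{x1},{x4,x5},{x5,x7},{x3,x4,x5},{x4,x5,x7}} V25={{x1},{x3,x4},{x4,x5},{x5,x7},{x3,x4,x5},{x4,x5,x7}} V26={{x2,x6},{x4,x5},{x5,x7},{x3,x4,x5},{x4,x5,x7}} V36={{x2,x6}} V45={{x1},{x5},{x3,x5},{x4,x5},{x5,x7},{x3,x4,x5},{x4,x5,x7}} V46={{x5},{x3,x5},{x4,x5},{x5,x7},{x3,x4,x5},{x4,x5,x7}} V56={{x5},{x3,x5},{x4,x5},{x5,x7},{x3,x4,x5},{x4,x5,x7}}
  V124={{x1}} V125={{x1}} V145={{x1}} V236={{x2,x6}} V245={{x1},{x4,x5},{x5,x7},{x3,x4,x5},{x4,x5,x7}} V246={{x4,x5},{x5,x7},{x3,x4,x5},{x4,x5,x7}} V256={{x4,x5},{x5,x7},{x3,x4,x5},{x4,x5,x7}} V456={{x5},{x3,x5},{x4,x5},{x5,x7},{x3,x4,x5},{x4,x5,x7}}
  V1245={{x1}} V2456={{x4,x5},{x5,x7},{x3,x4,x5},{x4,x5,x7}}
components per intersection:
  V1: {{x1}}
  V2: {{x1}} {{x2},{x2,x6}} {{x4},{x7},{x3,x4},{x4,x5},{x4,x7},{x5,x7},{x3,x4,x5},{x4,x5,x7}}
  V3: {{x2},{x2,x6}}
  V4: {{x1}} {{x5},{x3,x5},{x4,x5},{x5,x7},{x3,x4,x5},{x4,x5,x7}}
  V5: {{x1}} {{x3},{x5},{x3,x4},{x3,x5},{x4,x5},{x5,x7},{x3,x4,x5},{x4,x5,x7}}
  V6: {{x5},{x3,x5},{x4,x5},{x5,x7},{x3,x4,x5},{x4,x5,x7}} {{x6},{x2,x6}}
  V12: {{x1}}
  V14: {{x1}}
  V15: {{x1}}
  V23: {{x2},{x2,x6}}
  V24: {{x1}} {{x4,x5},{x5,x7},{x3,x4,x5},{x4,x5,x7}}
  V25: {{x1}} {{x3,x4},{x4,x5},{x5,x7},{x3,x4,x5},{x4,x5,x7}}
  V26: {{x2,x6}} {{x4,x5},{x5,x7},{x3,x4,x5},{x4,x5,x7}}
  V36: {{x2,x6}}
  V45: {{x1}} {{x5},{x3,x5},{x4,x5},{x5,x7},{x3,x4,x5},{x4,x5,x7}}
  V46: {{x5},{x3,x5},{x4,x5},{x5,x7},{x3,x4,x5},{x4,x5,x7}}
  V56: {{x5},{x3,x5},{x4,x5},{x5,x7},{x3,x4,x5},{x4,x5,x7}}
  V124: {{x1}}
  V125: {{x1}}
  V145: {{x1}}
  V236: {{x2,x6}}
  V245: {{x1}} {{x4,x5},{x5,x7},{x3,x4,x5},{x4,x5,x7}}
  V246: {{x4,x5},{x5,x7},{x3,x4,x5},{x4,x5,x7}}
  V256: {{x4,x5},{x5,x7},{x3,x4,x5},{x4,x5,x7}}
  V456: {{x5},{x3,x5},{x4,x5},{x5,x7},{x3,x4,x5},{x4,x5,x7}}
  V1245: {{x1}}
  V2456: {{x4,x5},{x5,x7},{x3,x4,x5},{x4,x5,x7}}
C dims 11,15,9,2; δ0: rk 8, SNF 1^8; δ1: rk 7, SNF 1^7; δ2: rk 2, SNF 1^2
degree 0: 11−8−0 = 3 → Ȟ^0 ≅ Z^3
degree 1: 15−7−8 = 0 → Ȟ^1 ≅ 0
degree 2: 9−2−7 = 0 → Ȟ^2 ≅ 0

Ȟ^0 = Z^3, Ȟ^1 = 0, Ȟ^2 = 0


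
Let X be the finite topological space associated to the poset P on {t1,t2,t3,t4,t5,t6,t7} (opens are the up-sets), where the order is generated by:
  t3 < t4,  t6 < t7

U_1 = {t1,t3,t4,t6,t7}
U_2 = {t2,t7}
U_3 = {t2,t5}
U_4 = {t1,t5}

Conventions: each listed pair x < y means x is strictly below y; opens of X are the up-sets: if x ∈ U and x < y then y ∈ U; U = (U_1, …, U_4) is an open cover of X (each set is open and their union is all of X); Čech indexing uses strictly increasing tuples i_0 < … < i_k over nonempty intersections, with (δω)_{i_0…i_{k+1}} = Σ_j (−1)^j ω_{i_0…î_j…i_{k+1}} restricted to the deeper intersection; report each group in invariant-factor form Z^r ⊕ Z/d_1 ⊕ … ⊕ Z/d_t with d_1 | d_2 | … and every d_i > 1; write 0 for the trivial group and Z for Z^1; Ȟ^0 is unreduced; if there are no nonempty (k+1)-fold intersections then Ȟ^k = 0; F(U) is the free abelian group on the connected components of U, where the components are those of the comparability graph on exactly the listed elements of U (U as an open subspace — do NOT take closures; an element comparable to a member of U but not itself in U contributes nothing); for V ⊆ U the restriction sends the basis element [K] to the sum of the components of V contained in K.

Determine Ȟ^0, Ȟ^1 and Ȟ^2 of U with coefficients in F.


nonempty overlaps:
  U12={t7} U14={t1} U23={t2} U34={t5}
components per intersection:
  U1: {t1} {t3,t4} {t6,t7}
  U2: {t2} {t7}
  U3: {t2} {t5}
  U4: {t1} {t5}
  U12: {t7}
  U14: {t1}
  U23: {t2}
  U34: {t5}
C dims 9,4; δ0: rk 4, SNF 1^4
degree 0: 9−4−0 = 5 → Ȟ^0 ≅ Z^5
degree 1: 4−0−4 = 0 → Ȟ^1 ≅ 0
degree 2: 0−0−0 = 0 → Ȟ^2 ≅ 0

Ȟ^0 = Z^5; Ȟ^1 = 0; Ȟ^2 = 0


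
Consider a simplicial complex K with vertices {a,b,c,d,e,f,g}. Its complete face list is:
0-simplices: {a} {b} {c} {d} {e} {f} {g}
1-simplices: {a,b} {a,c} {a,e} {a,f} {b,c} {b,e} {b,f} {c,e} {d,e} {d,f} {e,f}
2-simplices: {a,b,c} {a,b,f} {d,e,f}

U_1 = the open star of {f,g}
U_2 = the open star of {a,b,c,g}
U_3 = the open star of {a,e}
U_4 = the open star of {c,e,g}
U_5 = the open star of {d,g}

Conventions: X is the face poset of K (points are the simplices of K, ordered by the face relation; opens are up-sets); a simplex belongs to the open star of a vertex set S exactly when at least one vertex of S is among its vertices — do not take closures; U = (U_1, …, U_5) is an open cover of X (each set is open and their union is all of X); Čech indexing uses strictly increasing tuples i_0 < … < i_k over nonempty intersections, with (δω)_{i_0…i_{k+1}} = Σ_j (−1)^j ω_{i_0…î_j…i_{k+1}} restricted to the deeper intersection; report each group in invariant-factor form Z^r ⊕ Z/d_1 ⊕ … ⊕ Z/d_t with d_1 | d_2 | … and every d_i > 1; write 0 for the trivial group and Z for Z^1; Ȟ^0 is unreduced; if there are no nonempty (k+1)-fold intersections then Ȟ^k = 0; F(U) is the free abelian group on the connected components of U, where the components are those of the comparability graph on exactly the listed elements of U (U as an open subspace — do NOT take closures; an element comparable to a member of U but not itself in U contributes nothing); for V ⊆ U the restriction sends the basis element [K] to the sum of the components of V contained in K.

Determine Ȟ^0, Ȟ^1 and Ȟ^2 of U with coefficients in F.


Ȟ^0 ≅ Z^2, Ȟ^1 ≅ Z^3, Ȟ^2 ≅ 0

nerve of the cover:
  U1={{f},{g},{a,f},{b,f},{d,f},{e,f},{a,b,f},{d,e,f}} U2={{a},{b},{c},{g},{a,b},{a,c},{a,e},{a,f},{b,c},{b,e},{b,f},{c,e},{a,b,c},{a,b,f}} U3={{a},{e},{a,b},{a,c},{a,e},{a,f},{b,e},{c,e},{d,e},{e,f},{a,b,c},{a,b,f},{d,e,f}} U4={{c},{e},{g},{a,c},{a,e},{b,c},{b,e},{c,e},{d,e},{e,f},{a,b,c},{d,e,f}} U5={{d},{g},{d,e},{d,f},{d,e,f}}
  U12={{g},{a,f},{b,f},{a,b,f}} U13={{a,f},{e,f},{a,b,f},{d,e,f}} U14={{g},{e,f},{d,e,f}} U15={{g},{d,f},{d,e,f}} U23={{a},{a,b},{a,c},{a,e},{a,f},{b,e},{c,e},{a,b,c},{a,b,f}} U24={{c},{g},{a,c},{a,e},{b,c},{b,e},{c,e},{a,b,c}} U25={{g}} U34={{e},{a,c},{a,e},{b,e},{c,e},{d,e},{e,f},{a,b,c},{d,e,f}} U35={{d,e},{d,e,f}} U45={{g},{d,e},{d,e,f}}
  U123={{a,f},{a,b,f}} U124={{g}} U125={{g}} U134={{e,f},{d,e,f}} U135={{d,e,f}} U145={{g},{d,e,f}} U234={{a,c},{a,e},{b,e},{c,e},{a,b,c}} U245={{g}} U345={{d,e},{d,e,f}}
  U1245={{g}} U1345={{d,e,f}}
components per intersection:
  U1: {{f},{a,f},{b,f},{d,f},{e,f},{a,b,f},{d,e,f}} {{g}}
  U2: {{a},{b},{c},{a,b},{a,c},{a,e},{a,f},{b,c},{b,e},{b,f},{c,e},{a,b,c},{a,b,f}} {{g}}
  U3: {{a},{e},{a,b},{a,c},{a,e},{a,f},{b,e},{c,e},{d,e},{e,f},{a,b,c},{a,b,f},{d,e,f}}
  U4: {{c},{e},{a,c},{a,e},{b,c},{b,e},{c,e},{d,e},{e,f},{a,b,c},{d,e,f}} {{g}}
  U5: {{d},{d,e},{d,f},{d,e,f}} {{g}}
  U12: {{g}} {{a,f},{b,f},{a,b,f}}
  U13: {{a,f},{a,b,f}} {{e,f},{d,e,f}}
  U14: {{g}} {{e,f},{d,e,f}}
  U15: {{g}} {{d,f},{d,e,f}}
  U23: {{a},{a,b},{a,c},{a,e},{a,f},{a,b,c},{a,b,f}} {{b,e}} {{c,e}}
  U24: {{c},{a,c},{b,c},{c,e},{a,b,c}} {{g}} {{a,e}} {{b,e}}
  U25: {{g}}
  U34: {{e},{a,e},{b,e},{c,e},{d,e},{e,f},{d,e,f}} {{a,c},{a,b,c}}
  U35: {{d,e},{d,e,f}}
  U45: {{g}} {{d,e},{d,e,f}}
  U123: {{a,f},{a,b,f}}
  U124: {{g}}
  U125: {{g}}
  U134: {{e,f},{d,e,f}}
  U135: {{d,e,f}}
  U145: {{g}} {{d,e,f}}
  U234: {{a,c},{a,b,c}} {{a,e}} {{b,e}} {{c,e}}
  U245: {{g}}
  U345: {{d,e},{d,e,f}}
  U1245: {{g}}
  U1345: {{d,e,f}}
C dims 9,21,13,2; δ0: rk 7, SNF 1^7; δ1: rk 11, SNF 1^11; δ2: rk 2, SNF 1^2
Ȟ^0 = (9 − 7) − 0 = 2, so Ȟ^0 ≅ Z^2
Ȟ^1 = (21 − 11) − 7 = 3, so Ȟ^1 ≅ Z^3
Ȟ^2 = (13 − 2) − 11 = 0, so Ȟ^2 ≅ 0


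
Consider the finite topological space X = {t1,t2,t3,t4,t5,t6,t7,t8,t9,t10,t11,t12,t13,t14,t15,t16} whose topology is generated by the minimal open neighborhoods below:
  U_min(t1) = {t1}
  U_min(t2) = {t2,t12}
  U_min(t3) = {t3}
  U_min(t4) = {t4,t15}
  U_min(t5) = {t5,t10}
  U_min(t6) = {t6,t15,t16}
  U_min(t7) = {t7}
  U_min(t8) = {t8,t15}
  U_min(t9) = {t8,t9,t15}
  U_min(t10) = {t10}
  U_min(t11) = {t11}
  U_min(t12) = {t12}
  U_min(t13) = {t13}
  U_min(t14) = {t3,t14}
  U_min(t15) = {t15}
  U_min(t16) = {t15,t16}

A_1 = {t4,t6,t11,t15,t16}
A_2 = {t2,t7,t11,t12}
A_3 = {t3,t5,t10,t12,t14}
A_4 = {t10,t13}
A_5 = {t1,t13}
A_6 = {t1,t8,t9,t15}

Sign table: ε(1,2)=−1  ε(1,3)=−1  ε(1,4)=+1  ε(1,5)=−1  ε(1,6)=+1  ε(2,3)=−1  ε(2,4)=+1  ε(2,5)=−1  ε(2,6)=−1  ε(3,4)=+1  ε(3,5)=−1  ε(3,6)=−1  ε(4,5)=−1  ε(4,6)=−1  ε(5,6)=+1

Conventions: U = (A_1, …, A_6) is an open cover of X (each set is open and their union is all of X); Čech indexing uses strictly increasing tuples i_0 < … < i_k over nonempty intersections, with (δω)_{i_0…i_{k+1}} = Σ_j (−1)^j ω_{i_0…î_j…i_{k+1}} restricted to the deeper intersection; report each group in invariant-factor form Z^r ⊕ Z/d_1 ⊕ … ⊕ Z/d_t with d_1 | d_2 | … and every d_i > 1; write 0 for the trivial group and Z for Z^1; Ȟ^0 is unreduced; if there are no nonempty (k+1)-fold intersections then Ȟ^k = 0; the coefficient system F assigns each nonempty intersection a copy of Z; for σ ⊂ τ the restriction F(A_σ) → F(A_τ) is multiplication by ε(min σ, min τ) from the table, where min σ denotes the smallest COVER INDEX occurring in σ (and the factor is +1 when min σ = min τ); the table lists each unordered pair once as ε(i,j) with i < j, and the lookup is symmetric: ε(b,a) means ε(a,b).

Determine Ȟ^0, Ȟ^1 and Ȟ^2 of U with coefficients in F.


Ȟ^0(U;F) ≅ 0,  Ȟ^1(U;F) ≅ Z/2,  Ȟ^2(U;F) ≅ 0

nonempty overlaps:
  A12={t11} A16={t15} A23={t12} A34={t10} A45={t13} A56={t1}
C dims 6,6; δ0: rk 6, SNF 1^5·2
degree 0: 6−6−0 = 0 → Ȟ^0 ≅ 0
degree 1: 6−0−6 = 0 plus torsion [2] → Ȟ^1 ≅ Z/2
degree 2: 0−0−0 = 0 → Ȟ^2 ≅ 0


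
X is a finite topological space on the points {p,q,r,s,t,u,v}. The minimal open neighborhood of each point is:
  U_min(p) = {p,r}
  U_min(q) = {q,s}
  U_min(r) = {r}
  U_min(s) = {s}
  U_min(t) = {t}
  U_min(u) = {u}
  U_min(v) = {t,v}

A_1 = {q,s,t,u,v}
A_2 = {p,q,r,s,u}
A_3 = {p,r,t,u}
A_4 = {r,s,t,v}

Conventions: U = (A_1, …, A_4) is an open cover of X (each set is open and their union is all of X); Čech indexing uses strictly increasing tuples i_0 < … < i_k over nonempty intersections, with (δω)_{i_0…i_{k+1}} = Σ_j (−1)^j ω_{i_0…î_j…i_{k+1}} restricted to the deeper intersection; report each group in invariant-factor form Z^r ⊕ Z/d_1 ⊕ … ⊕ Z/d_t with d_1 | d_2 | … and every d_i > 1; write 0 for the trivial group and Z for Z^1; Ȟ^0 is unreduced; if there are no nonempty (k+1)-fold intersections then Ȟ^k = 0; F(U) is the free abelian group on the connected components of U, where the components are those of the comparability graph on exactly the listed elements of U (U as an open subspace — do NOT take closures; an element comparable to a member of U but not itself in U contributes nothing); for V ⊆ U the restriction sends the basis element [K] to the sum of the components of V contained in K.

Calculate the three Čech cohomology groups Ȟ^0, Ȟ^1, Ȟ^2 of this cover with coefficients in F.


cover nerve:
  A12={q,s,u} A13={t,u} A14={s,t,v} A23={p,r,u} A24={r,s} A34={r,t}
  A123={u} A124={s} A134={t} A234={r}
components per intersection:
  A1: {q,s} {t,v} {u}
  A2: {p,r} {q,s} {u}
  A3: {p,r} {t} {u}
  A4: {r} {s} {t,v}
  A12: {q,s} {u}
  A13: {t} {u}
  A14: {s} {t,v}
  A23: {p,r} {u}
  A24: {r} {s}
  A34: {r} {t}
  A123: {u}
  A124: {s}
  A134: {t}
  A234: {r}
C dims 12,12,4; δ0: rk 8, SNF 1^8; δ1: rk 4, SNF 1^4
Ȟ^0: (12−8)−0=4 ⇒ Z^4
Ȟ^1: (12−4)−8=0 ⇒ 0
Ȟ^2: (4−0)−4=0 ⇒ 0

Ȟ^0 ≅ Z^4, Ȟ^1 ≅ 0, Ȟ^2 ≅ 0
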